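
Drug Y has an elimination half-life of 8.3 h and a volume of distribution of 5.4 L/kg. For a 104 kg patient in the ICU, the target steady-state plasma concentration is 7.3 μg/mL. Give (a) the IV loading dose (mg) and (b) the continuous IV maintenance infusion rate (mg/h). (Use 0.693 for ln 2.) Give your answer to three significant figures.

Vd = 5.4 L/kg × 104 kg = 561.6 L
LD = Vd × C = 561.6 × 7.3 = 4100 mg
CL = 0.693 × Vd / t½ = 0.693 × 561.6 / 8.3 = 46.89 L/h
Infusion rate = CL × Css = 46.89 × 7.3 = 342.3 mg/h

(a) 4100 mg; (b) 342 mg/h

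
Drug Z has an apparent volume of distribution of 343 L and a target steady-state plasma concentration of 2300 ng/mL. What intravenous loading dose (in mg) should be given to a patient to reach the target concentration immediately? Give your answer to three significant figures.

C = 2300 ng/mL = 2.300 mg/L
The loading dose fills Vd to the target concentration.
LD = Vd × C = 343.0 × 2.300 = 788.9 mg

789 mg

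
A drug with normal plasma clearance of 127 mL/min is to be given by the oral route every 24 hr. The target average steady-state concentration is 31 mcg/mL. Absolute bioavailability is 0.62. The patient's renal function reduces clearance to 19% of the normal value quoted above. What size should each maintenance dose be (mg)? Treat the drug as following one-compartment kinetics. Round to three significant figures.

1740 mg

Convert clearance: 127 mL/min × 60 min/h ÷ 1000 mL/L = 7.620 L/h
Patient clearance = 0.19 × 7.620 = 1.448 L/h
D = CL × Css × τ / F = 1.448 × 31 × 24 / 0.62 = 1738 mg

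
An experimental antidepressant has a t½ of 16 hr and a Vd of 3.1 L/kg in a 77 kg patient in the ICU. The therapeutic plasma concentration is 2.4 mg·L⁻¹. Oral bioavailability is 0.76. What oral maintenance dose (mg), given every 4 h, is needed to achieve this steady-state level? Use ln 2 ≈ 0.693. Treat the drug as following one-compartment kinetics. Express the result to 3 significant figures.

131 mg

Vd(total) = 77 kg × 3.1 L/kg = 238.7 L
CL = 0.693 × Vd / t½ = 0.693 × 238.7 / 16 = 10.34 L/h
D = CL × Css × τ / F = 10.34 × 2.4 × 4 / 0.76 = 130.6 mg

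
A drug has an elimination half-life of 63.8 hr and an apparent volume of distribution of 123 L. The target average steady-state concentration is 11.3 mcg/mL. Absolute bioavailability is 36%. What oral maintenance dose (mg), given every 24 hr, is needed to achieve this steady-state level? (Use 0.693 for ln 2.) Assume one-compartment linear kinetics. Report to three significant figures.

CL = ln 2 · Vd / t½ = 0.693 × 123.0 / 63.8 = 1.336 L/h
D = CL × Css × τ / F = 1.336 × 11.3 × 24 / 0.36 = 1006 mg

1010 mg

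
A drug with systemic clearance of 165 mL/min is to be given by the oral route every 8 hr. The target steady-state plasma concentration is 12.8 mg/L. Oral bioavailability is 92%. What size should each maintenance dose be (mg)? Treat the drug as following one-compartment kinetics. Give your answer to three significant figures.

1100 mg

CL = 165 mL/min × 60/1000 = 9.900 L/h
D = CL × Css × τ / F = 9.900 × 12.8 × 8 / 0.92 = 1102 mg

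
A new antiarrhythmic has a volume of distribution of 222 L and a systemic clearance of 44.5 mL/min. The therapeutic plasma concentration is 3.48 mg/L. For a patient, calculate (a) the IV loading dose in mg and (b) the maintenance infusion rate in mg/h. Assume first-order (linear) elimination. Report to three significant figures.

(a) 773 mg; (b) 9.29 mg/h

Loading dose = Vd × C = 222.0 × 3.48 = 772.6 mg
Convert clearance: 44.5 mL/min × 60 min/h ÷ 1000 mL/L = 2.670 L/h
Maintenance infusion rate = CL × Css = 2.670 × 3.48 = 9.292 mg/h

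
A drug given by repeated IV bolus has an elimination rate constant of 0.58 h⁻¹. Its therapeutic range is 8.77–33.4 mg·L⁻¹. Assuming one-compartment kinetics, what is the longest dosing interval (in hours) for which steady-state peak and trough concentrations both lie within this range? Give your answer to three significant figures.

2.31 h

Between IV bolus doses, concentration decays as C = C₀·e^(−kτ), so C_peak/C_trough = e^(kτ).
τ_max = ln(C_peak/C_trough) / k = ln(33.4/8.77) / 0.5800 = 1.337 / 0.5800 = 2.305 h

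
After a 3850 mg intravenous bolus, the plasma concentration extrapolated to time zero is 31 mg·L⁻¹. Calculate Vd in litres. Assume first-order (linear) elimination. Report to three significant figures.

124 L

Immediately after an IV bolus, C₀ = Dose / Vd, so Vd = Dose / C₀.
Vd = 3850 / 31 = 124.2 L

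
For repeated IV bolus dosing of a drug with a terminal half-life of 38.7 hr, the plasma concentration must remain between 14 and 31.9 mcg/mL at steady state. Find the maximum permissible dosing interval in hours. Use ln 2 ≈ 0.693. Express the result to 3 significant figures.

46.0 h

k = 0.693 / t½ = 0.693 / 38.7 = 0.01791 h⁻¹
Between IV bolus doses, concentration decays as C = C₀·e^(−kτ), so C_peak/C_trough = e^(kτ).
τ_max = ln(C_peak/C_trough) / k = ln(31.9/14) / 0.01791 = 0.8235 / 0.01791 = 45.98 h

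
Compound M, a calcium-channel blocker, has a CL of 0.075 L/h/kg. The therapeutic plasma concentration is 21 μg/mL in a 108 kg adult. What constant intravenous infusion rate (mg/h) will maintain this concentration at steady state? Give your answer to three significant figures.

170 mg/h

CL = 0.075 L/h/kg × 108 kg = 8.100 L/h
At steady state, infusion rate equals elimination rate: rate in = CL × Css.
Rate = CL × Css = 8.100 × 21 = 170.1 mg/h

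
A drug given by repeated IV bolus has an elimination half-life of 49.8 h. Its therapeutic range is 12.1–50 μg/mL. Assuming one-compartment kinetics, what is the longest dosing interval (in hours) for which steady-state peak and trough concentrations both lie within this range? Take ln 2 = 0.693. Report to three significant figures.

102 h

k = 0.693 / t½ = 0.693 / 49.8 = 0.01392 h⁻¹
Between IV bolus doses, concentration decays as C = C₀·e^(−kτ), so C_peak/C_trough = e^(kτ).
τ_max = ln(C_peak/C_trough) / k = ln(50/12.1) / 0.01392 = 1.419 / 0.01392 = 101.9 h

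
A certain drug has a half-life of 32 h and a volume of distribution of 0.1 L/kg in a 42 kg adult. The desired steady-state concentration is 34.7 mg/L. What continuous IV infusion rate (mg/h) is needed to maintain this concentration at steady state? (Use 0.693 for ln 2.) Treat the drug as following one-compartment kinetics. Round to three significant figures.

3.16 mg/h

Vd = 0.1 L/kg × 42 kg = 4.200 L
k = 0.693/32 = 0.02166 h⁻¹, so CL = k·Vd = 0.02166 × 4.200 = 0.09097 L/h
Infusion rate = CL × Css = 0.09097 × 34.7 = 3.157 mg/h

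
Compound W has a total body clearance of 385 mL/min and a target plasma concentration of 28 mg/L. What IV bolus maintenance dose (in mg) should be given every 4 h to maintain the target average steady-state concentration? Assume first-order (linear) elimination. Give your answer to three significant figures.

2590 mg

CL = 385 mL/min × 60/1000 = 23.10 L/h
At steady state, dose per interval replaces the amount cleared in that interval: D/τ = CL·Css.
D = CL × Css × τ = 23.10 × 28 × 4 = 2587 mg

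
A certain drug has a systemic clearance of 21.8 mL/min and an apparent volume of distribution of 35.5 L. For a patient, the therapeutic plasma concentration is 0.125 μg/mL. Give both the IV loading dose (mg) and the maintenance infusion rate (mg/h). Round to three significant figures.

Loading dose = Vd × C = 35.50 × 0.125 = 4.438 mg
CL = 21.8 mL/min = 21.8 × 0.06 = 1.308 L/h
Maintenance infusion rate = CL × Css = 1.308 × 0.125 = 0.1635 mg/h

(a) 4.44 mg; (b) 0.164 mg/h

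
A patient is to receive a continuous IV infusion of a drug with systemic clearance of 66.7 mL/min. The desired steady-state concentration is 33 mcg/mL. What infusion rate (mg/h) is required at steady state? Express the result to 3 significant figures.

Convert clearance: 66.7 mL/min × 60 min/h ÷ 1000 mL/L = 4.002 L/h
At steady state, infusion rate equals elimination rate: rate in = CL × Css.
Infusion rate = CL · Css = 4.002 L/h × 33 mg/L = 132.1 mg/h

132 mg/h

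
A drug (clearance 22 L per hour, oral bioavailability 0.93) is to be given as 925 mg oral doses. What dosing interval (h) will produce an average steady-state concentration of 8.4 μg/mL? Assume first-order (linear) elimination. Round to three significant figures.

4.66 h

F·D/τ = CL·Css → τ = F·D / (CL·Css).
τ = 0.93 × 925 / (22 × 8.4) = 4.655 h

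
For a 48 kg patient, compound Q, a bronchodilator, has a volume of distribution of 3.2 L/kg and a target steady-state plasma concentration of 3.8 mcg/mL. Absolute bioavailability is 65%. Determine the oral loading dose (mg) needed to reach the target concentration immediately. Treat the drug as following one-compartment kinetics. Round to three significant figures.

Total Vd = 3.2 × 48 = 153.6 L
The loading dose fills Vd to the target concentration.
LD = Vd × C / F = 153.6 × 3.800 / 0.65 = 898.0 mg

898 mg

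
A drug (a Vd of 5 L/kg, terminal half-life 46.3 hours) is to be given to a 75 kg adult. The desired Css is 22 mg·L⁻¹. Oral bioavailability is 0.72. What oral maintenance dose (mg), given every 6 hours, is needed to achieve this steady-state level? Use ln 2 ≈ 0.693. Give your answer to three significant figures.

Vd = 5 L/kg × 75 kg = 375.0 L
CL = 0.693 × Vd / t½ = 0.693 × 375.0 / 46.3 = 5.613 L/h
D = CL × Css × τ / F = 5.613 × 22 × 6 / 0.72 = 1029 mg

1030 mg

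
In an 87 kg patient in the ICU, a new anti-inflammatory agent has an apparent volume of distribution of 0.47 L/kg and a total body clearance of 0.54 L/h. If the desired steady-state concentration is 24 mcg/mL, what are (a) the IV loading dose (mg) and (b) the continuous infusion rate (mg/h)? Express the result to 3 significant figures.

(a) 981 mg; (b) 13.0 mg/h

Vd = 0.47 L/kg × 87 kg = 40.89 L
Loading: fill Vd to C_target → 40.89 L × 24 mg/L = 981.4 mg
Maintenance: replace elimination → rate = CL × Css = 0.5400 × 24 = 12.96 mg/h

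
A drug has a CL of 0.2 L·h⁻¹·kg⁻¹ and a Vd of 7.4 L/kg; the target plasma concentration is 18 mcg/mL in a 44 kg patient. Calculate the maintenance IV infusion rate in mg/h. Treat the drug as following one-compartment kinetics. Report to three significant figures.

CL = 0.2 L·h⁻¹·kg⁻¹ × 44 kg = 8.800 L/h
Infusion rate = CL · Css = 8.800 L/h × 18 mg/L = 158.4 mg/h

158 mg/h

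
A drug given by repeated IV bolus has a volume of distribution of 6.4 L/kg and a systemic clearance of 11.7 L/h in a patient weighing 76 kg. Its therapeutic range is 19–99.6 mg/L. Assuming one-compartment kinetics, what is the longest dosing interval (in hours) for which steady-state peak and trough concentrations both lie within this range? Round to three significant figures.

Vd = 6.4 L/kg × 76 kg = 486.4 L
k = CL / Vd = 11.70 / 486.4 = 0.02405 h⁻¹
Between IV bolus doses, concentration decays as C = C₀·e^(−kτ), so C_peak/C_trough = e^(kτ).
τ_max = ln(C_peak/C_trough) / k = ln(99.6/19) / 0.02405 = 1.657 / 0.02405 = 68.90 h

68.9 h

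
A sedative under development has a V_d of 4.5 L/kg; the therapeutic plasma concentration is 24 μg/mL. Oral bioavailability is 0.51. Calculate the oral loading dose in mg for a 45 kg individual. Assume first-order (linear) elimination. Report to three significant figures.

Vd = 4.5 L/kg × 45 kg = 202.5 L
The loading dose fills Vd to the target concentration.
LD = Vd × C / F = 202.5 × 24.00 / 0.51 = 9529 mg

9530 mg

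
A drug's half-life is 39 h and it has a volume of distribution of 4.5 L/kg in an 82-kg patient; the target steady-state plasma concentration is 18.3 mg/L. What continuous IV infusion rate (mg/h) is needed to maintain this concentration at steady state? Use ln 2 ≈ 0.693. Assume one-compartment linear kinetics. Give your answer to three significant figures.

Vd(total) = 82 kg × 4.5 L/kg = 369.0 L
k = 0.693/39 = 0.01777 h⁻¹, so CL = k·Vd = 0.01777 × 369.0 = 6.557 L/h
Infusion rate = CL × Css = 6.557 × 18.3 = 120.0 mg/h

120 mg/h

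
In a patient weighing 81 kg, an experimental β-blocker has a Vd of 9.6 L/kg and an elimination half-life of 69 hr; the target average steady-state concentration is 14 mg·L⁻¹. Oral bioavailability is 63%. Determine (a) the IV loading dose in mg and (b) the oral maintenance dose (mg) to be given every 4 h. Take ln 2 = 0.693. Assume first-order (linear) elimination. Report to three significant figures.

(a) 10900 mg; (b) 694 mg

Vd(total) = 81 kg × 9.6 L/kg = 777.6 L
LD = Vd × C = 777.6 × 14 = 10890 mg
CL = 0.693 × Vd / t½ = 0.693 × 777.6 / 69 = 7.810 L/h
D = CL × Css × τ / F = 7.810 × 14 × 4 / 0.63 = 694.2 mg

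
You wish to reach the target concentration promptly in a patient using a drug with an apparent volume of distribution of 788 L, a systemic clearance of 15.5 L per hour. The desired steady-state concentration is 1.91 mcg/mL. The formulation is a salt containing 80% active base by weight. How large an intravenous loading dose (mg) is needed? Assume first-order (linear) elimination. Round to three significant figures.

LD = Vd × C / S = 788.0 × 1.910 / 0.8 = 1881 mg

1880 mg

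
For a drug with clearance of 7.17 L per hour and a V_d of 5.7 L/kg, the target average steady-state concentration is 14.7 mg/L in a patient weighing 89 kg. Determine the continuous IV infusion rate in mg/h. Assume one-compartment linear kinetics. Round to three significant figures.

105 mg/h

At steady state, infusion rate equals elimination rate: rate in = CL × Css.
Infusion rate = CL · Css = 7.170 L/h × 14.7 mg/L = 105.4 mg/h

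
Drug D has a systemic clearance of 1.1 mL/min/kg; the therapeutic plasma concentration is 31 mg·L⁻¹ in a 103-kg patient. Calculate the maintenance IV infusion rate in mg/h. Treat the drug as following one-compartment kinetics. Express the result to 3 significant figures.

211 mg/h

CL = 1.1 mL/min/kg × 103 kg = 113.3 mL/min = 113.3 × 60/1000 = 6.798 L/h
Infusion rate = CL · Css = 6.798 L/h × 31 mg/L = 210.7 mg/h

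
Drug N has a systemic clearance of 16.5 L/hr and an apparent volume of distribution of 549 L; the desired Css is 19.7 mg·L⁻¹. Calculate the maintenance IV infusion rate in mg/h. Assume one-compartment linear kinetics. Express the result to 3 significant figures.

Rate = CL × Css = 16.50 × 19.7 = 325.1 mg/h

325 mg/h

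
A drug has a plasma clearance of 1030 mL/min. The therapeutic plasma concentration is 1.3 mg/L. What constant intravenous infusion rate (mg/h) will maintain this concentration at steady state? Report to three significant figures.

CL = 1030 mL/min × 60/1000 = 61.80 L/h
Infusion rate = CL · Css = 61.80 L/h × 1.3 mg/L = 80.34 mg/h

80.3 mg/h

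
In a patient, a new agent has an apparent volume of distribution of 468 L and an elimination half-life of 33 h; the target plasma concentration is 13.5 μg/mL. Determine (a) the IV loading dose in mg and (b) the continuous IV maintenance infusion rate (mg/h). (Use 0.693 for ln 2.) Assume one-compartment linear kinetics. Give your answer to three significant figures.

(a) 6320 mg; (b) 133 mg/h

LD = Vd × C = 468.0 × 13.5 = 6318 mg
CL = 0.693 × Vd / t½ = 0.693 × 468.0 / 33 = 9.828 L/h
Infusion rate = CL × Css = 9.828 × 13.5 = 132.7 mg/h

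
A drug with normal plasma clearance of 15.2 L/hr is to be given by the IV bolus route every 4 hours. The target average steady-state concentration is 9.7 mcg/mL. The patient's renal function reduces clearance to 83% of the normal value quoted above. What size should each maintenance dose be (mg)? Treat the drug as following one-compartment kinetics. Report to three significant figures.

490 mg

Patient clearance = 0.83 × 15.20 = 12.62 L/h
D = CL × Css × τ = 12.62 × 9.7 × 4 = 489.7 mg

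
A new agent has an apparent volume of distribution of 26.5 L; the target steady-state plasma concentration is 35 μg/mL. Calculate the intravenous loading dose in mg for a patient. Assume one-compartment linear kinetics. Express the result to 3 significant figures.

928 mg

The loading dose fills Vd to the target concentration.
LD = Vd × C = 26.50 × 35.00 = 927.5 mg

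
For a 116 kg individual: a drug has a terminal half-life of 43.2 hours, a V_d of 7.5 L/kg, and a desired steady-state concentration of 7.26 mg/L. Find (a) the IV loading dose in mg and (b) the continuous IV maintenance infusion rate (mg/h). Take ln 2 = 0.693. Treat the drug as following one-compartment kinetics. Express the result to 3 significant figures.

(a) 6320 mg; (b) 101 mg/h

Vd = 7.5 L/kg × 116 kg = 870.0 L
LD = Vd × C = 870.0 × 7.26 = 6316 mg
CL = 0.693 × Vd / t½ = 0.693 × 870.0 / 43.2 = 13.96 L/h
Infusion rate = CL × Css = 13.96 × 7.26 = 101.3 mg/h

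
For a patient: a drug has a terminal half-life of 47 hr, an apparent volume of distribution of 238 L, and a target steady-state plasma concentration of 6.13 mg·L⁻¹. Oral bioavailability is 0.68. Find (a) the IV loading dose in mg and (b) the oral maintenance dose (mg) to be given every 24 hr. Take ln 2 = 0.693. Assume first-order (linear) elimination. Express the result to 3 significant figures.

LD = Vd × C = 238.0 × 6.13 = 1459 mg
CL = 0.693 × Vd / t½ = 0.693 × 238.0 / 47 = 3.509 L/h
D = CL × Css × τ / F = 3.509 × 6.13 × 24 / 0.68 = 759.2 mg

(a) 1460 mg; (b) 759 mg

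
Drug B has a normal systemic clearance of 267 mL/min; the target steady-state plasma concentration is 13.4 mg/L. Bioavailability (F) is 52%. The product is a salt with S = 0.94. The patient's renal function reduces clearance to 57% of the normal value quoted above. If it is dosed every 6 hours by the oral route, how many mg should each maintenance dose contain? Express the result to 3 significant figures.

1500 mg

Convert clearance: 267 mL/min × 60 min/h ÷ 1000 mL/L = 16.02 L/h
Patient clearance = 0.57 × 16.02 = 9.131 L/h
D = CL × Css × τ / F / S = 9.131 × 13.4 × 6 / 0.52 / 0.94 = 1502 mg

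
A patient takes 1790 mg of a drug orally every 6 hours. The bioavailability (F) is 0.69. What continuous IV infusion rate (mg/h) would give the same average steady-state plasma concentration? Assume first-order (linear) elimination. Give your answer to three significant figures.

Equivalent systemic input: infusion rate = F·D/τ.
Rate = 0.69 × 1790 / 6 = 205.9 mg/h

206 mg/h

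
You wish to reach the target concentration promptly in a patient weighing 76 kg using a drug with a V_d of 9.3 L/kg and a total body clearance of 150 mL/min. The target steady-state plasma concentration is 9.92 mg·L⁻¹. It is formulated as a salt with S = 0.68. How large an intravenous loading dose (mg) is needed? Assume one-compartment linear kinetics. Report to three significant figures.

Total Vd = 9.3 × 76 = 706.8 L
Loading dose depends on Vd (not clearance): it fills the distribution volume.
LD = Vd × C / S = 706.8 × 9.920 / 0.68 = 10310 mg

10300 mg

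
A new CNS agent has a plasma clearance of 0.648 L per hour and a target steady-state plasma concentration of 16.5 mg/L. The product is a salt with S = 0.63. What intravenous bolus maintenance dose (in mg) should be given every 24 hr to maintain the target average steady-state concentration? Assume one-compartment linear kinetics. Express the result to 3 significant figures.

407 mg

At steady state, dose per interval replaces the amount cleared in that interval: S·D/τ = CL·Css.
D = CL × Css × τ / S = 0.6480 × 16.5 × 24 / 0.63 = 407.3 mg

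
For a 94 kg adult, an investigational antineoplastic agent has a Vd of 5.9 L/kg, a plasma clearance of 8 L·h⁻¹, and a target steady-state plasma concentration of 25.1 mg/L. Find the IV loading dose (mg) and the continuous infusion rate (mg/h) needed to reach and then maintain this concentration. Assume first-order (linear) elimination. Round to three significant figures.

(a) 13900 mg; (b) 201 mg/h

Total Vd = 5.9 × 94 = 554.6 L
Loading dose = Vd × C = 554.6 × 25.1 = 13920 mg
Maintenance infusion rate = CL × Css = 8.000 × 25.1 = 200.8 mg/h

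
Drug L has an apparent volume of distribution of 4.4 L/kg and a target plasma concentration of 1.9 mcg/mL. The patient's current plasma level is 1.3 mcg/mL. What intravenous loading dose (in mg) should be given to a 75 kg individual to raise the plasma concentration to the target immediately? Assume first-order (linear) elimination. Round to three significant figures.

Vd(total) = 75 kg × 4.4 L/kg = 330.0 L
The loading dose fills Vd to the target concentration.
Concentration deficit ΔC = 1.9 − 1.3 = 0.6000 mg/L
LD = Vd × ΔC = 330.0 × 0.6000 = 198.0 mg

198 mg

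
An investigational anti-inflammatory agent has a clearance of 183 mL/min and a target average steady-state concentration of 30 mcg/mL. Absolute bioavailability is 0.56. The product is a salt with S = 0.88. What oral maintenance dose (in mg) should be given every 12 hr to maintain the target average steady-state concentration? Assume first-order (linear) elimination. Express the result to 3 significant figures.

CL = 183 mL/min = 183 × 0.06 = 10.98 L/h
D = CL × Css × τ / F / S = 10.98 × 30 × 12 / 0.56 / 0.88 = 8021 mg

8020 mg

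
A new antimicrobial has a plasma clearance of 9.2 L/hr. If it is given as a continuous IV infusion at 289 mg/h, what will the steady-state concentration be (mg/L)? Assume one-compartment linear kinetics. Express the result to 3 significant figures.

Css = rate / CL = 289 / 9.200 = 31.41 mg/L

31.4 mg/L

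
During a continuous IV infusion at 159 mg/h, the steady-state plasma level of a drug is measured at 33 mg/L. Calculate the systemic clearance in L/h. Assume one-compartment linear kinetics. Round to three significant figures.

4.82 L/h

At steady state, infusion rate = CL × Css, so CL = rate / Css.
CL = 159 / 33 = 4.818 L/h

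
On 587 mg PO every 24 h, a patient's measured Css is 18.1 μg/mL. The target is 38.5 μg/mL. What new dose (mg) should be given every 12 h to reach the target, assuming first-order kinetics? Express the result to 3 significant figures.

For first-order elimination, Css ∝ F·D/(CL·τ); F and CL are unchanged, so Css ∝ D/τ.
D₂ = D₁ × (Css,target / Css,current) × (τ₂/τ₁) = 587 × (38.5/18.1) × (12/24) = 624.3 mg

624 mg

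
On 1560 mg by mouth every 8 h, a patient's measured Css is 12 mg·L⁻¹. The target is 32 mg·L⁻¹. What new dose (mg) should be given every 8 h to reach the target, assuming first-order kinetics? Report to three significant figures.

With linear kinetics, Css is proportional to dose rate (D/τ) at fixed clearance.
D₂ = D₁ × (Css,target / Css,current) = 1560 × 32/12 = 4160 mg

4160 mg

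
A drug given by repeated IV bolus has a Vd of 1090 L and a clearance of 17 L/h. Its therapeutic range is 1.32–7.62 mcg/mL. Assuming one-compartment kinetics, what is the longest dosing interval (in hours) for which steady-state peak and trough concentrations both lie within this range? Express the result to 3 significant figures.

k = CL / Vd = 17.00 / 1090 = 0.01560 h⁻¹
Between IV bolus doses, concentration decays as C = C₀·e^(−kτ), so C_peak/C_trough = e^(kτ).
τ_max = ln(C_peak/C_trough) / k = ln(7.62/1.32) / 0.01560 = 1.753 / 0.01560 = 112.4 h

112 h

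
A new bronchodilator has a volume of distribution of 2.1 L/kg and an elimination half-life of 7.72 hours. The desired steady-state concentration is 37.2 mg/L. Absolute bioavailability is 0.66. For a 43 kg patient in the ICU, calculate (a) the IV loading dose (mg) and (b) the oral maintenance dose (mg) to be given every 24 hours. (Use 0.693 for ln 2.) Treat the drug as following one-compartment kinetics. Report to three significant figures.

Vd = 2.1 L/kg × 43 kg = 90.30 L
LD = Vd × C = 90.30 × 37.2 = 3359 mg
CL = 0.693 × Vd / t½ = 0.693 × 90.30 / 7.72 = 8.106 L/h
D = CL × Css × τ / F = 8.106 × 37.2 × 24 / 0.66 = 10970 mg

(a) 3360 mg; (b) 11000 mg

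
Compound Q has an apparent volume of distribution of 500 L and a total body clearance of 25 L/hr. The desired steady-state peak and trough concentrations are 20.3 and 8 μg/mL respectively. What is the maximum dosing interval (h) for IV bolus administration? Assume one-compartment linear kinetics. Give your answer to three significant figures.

18.6 h

k = CL / Vd = 25.00 / 500.0 = 0.05000 h⁻¹
Between IV bolus doses, concentration decays as C = C₀·e^(−kτ), so C_peak/C_trough = e^(kτ).
τ_max = ln(C_peak/C_trough) / k = ln(20.3/8) / 0.05000 = 0.9312 / 0.05000 = 18.62 h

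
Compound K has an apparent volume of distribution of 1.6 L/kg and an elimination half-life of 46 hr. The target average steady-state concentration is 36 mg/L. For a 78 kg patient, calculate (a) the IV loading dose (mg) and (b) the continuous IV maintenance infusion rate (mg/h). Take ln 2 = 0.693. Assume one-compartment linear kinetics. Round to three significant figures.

Vd = 1.6 L/kg × 78 kg = 124.8 L
LD = Vd × C = 124.8 × 36 = 4493 mg
CL = 0.693 × Vd / t½ = 0.693 × 124.8 / 46 = 1.880 L/h
Infusion rate = CL × Css = 1.880 × 36 = 67.68 mg/h

(a) 4490 mg; (b) 67.7 mg/h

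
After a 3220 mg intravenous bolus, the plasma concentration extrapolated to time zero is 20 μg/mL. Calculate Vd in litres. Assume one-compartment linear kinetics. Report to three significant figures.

Immediately after an IV bolus, C₀ = Dose / Vd, so Vd = Dose / C₀.
Vd = 3220 / 20 = 161.0 L

161 L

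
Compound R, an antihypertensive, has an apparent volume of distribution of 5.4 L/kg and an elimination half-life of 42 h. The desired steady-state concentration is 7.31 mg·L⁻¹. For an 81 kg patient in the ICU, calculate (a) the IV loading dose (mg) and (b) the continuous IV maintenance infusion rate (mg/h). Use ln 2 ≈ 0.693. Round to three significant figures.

(a) 3200 mg; (b) 52.8 mg/h

Vd(total) = 81 kg × 5.4 L/kg = 437.4 L
LD = Vd × C = 437.4 × 7.31 = 3197 mg
CL = 0.693 × Vd / t½ = 0.693 × 437.4 / 42 = 7.217 L/h
Infusion rate = CL × Css = 7.217 × 7.31 = 52.76 mg/h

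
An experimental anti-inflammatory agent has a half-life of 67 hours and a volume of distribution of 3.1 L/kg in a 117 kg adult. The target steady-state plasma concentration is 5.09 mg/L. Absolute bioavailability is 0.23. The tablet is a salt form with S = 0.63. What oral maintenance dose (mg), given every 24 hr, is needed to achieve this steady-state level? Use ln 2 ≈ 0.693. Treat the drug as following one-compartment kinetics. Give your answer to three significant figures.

Vd(total) = 117 kg × 3.1 L/kg = 362.7 L
k = 0.693/67 = 0.01034 h⁻¹, so CL = k·Vd = 0.01034 × 362.7 = 3.750 L/h
D = CL × Css × τ / F / S = 3.750 × 5.09 × 24 / 0.23 / 0.63 = 3161 mg

3160 mg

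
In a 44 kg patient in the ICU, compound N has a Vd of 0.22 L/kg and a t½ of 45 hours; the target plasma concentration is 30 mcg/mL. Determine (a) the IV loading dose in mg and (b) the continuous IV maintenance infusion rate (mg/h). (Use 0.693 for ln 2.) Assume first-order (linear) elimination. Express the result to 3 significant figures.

Vd = 0.22 L/kg × 44 kg = 9.680 L
LD = Vd × C = 9.680 × 30 = 290.4 mg
CL = 0.693 × Vd / t½ = 0.693 × 9.680 / 45 = 0.1491 L/h
Infusion rate = CL × Css = 0.1491 × 30 = 4.473 mg/h

(a) 290 mg; (b) 4.47 mg/h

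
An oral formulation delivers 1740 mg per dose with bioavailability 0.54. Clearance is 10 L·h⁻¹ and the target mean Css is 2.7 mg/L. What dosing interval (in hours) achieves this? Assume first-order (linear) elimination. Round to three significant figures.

F·D/τ = CL·Css → τ = F·D / (CL·Css).
τ = 0.54 × 1740 / (10 × 2.7) = 34.80 h

34.8 h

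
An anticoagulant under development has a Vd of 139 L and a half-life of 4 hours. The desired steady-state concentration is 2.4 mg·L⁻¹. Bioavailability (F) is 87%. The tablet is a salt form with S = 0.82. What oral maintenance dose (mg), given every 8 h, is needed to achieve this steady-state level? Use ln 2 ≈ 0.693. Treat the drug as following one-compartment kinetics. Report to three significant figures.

648 mg

CL = ln 2 · Vd / t½ = 0.693 × 139.0 / 4 = 24.08 L/h
D = CL × Css × τ / F / S = 24.08 × 2.4 × 8 / 0.87 / 0.82 = 648.1 mg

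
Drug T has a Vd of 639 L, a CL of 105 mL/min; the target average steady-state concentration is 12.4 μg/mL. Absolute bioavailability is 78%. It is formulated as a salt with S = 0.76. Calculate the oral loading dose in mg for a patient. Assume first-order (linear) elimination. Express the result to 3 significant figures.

13400 mg

LD = Vd × C / F / S = 639.0 × 12.40 / 0.78 / 0.76 = 13370 mg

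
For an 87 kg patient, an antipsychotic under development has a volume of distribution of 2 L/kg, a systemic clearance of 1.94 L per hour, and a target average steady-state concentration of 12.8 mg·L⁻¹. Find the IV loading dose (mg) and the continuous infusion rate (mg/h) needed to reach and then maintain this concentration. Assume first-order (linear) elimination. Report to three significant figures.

Vd(total) = 87 kg × 2 L/kg = 174.0 L
LD = Vd · C_target = 174.0 × 12.8 = 2227 mg
Infusion rate = 1.940 L/h × 12.8 mg/L = 24.83 mg/h

(a) 2230 mg; (b) 24.8 mg/h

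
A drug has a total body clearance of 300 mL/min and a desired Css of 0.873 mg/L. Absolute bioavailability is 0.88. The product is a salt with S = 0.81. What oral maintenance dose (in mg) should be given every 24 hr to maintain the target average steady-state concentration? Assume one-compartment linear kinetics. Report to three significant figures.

529 mg

Convert clearance: 300 mL/min × 60 min/h ÷ 1000 mL/L = 18.00 L/h
D = CL × Css × τ / F / S = 18.00 × 0.873 × 24 / 0.88 / 0.81 = 529.1 mg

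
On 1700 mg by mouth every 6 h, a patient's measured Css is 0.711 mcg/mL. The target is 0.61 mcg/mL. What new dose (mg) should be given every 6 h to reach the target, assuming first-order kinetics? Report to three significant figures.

With linear kinetics, Css is proportional to dose rate (D/τ) at fixed clearance.
D₂ = D₁ × (Css,target / Css,current) = 1700 × 0.61/0.711 = 1459 mg

1460 mg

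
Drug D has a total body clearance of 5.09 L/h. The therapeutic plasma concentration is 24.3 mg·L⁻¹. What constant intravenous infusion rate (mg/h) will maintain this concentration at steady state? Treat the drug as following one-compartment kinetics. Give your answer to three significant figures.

124 mg/h

At steady state, infusion rate equals elimination rate: rate in = CL × Css.
Rate = CL × Css = 5.090 × 24.3 = 123.7 mg/h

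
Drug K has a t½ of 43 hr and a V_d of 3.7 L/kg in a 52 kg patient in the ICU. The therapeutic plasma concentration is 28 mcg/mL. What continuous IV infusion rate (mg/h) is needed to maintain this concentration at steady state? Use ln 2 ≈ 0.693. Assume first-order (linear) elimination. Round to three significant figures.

Vd(total) = 52 kg × 3.7 L/kg = 192.4 L
CL = 0.693 × Vd / t½ = 0.693 × 192.4 / 43 = 3.101 L/h
Infusion rate = CL × Css = 3.101 × 28 = 86.83 mg/h

86.8 mg/h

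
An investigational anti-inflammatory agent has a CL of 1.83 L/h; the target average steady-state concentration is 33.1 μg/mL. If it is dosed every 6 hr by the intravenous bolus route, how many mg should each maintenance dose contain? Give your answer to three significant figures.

363 mg

At steady state, dose per interval replaces the amount cleared in that interval: D/τ = CL·Css.
D = CL × Css × τ = 1.830 × 33.1 × 6 = 363.4 mg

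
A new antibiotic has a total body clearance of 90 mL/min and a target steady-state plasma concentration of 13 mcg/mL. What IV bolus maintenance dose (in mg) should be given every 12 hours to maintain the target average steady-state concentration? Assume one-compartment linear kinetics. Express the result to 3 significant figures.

Convert clearance: 90 mL/min × 60 min/h ÷ 1000 mL/L = 5.400 L/h
D = CL × Css × τ = 5.400 × 13 × 12 = 842.4 mg

842 mg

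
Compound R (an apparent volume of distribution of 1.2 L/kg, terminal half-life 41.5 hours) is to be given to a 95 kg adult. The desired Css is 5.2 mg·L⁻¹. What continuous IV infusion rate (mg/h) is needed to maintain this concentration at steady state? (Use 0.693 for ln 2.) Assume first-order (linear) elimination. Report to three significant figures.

Vd(total) = 95 kg × 1.2 L/kg = 114.0 L
k = 0.693/41.5 = 0.01670 h⁻¹, so CL = k·Vd = 0.01670 × 114.0 = 1.904 L/h
Infusion rate = CL × Css = 1.904 × 5.2 = 9.901 mg/h

9.90 mg/h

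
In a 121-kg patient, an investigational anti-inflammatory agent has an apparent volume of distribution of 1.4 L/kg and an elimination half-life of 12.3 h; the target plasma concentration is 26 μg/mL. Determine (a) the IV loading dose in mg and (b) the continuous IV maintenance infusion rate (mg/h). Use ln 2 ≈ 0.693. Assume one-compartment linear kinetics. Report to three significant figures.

(a) 4400 mg; (b) 248 mg/h

Total Vd = 1.4 × 121 = 169.4 L
LD = Vd × C = 169.4 × 26 = 4404 mg
CL = 0.693 × Vd / t½ = 0.693 × 169.4 / 12.3 = 9.544 L/h
Infusion rate = CL × Css = 9.544 × 26 = 248.1 mg/h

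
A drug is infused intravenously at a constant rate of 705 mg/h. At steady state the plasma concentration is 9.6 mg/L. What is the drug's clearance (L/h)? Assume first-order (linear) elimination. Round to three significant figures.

At steady state, infusion rate = CL × Css, so CL = rate / Css.
CL = 705 / 9.6 = 73.44 L/h

73.4 L/h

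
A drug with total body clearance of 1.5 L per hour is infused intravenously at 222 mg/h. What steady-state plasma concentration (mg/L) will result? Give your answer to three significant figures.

148 mg/L

Css = rate / CL = 222 / 1.500 = 148.0 mg/L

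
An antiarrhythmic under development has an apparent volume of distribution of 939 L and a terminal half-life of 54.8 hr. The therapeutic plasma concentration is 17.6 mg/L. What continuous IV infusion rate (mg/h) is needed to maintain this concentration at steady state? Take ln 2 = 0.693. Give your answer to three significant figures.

209 mg/h

k = 0.693/54.8 = 0.01265 h⁻¹, so CL = k·Vd = 0.01265 × 939.0 = 11.88 L/h
Infusion rate = CL × Css = 11.88 × 17.6 = 209.1 mg/h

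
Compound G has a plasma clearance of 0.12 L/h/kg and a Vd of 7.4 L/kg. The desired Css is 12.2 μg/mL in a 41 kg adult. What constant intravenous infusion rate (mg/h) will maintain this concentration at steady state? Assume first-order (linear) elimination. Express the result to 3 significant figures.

CL = 0.12 L/h/kg × 41 kg = 4.920 L/h
R₀ = 4.920 × 12.2 = 60.02 mg/h

60.0 mg/h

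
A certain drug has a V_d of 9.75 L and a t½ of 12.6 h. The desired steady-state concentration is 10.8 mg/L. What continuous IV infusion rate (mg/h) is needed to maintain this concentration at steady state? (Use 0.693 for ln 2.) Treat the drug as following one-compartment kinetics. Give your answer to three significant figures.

k = 0.693/12.6 = 0.05500 h⁻¹, so CL = k·Vd = 0.05500 × 9.750 = 0.5363 L/h
Infusion rate = CL × Css = 0.5363 × 10.8 = 5.792 mg/h

5.79 mg/h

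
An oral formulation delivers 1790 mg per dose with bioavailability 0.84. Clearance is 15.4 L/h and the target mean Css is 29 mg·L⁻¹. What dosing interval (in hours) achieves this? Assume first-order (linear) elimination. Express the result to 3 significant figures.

3.37 h

F·D/τ = CL·Css → τ = F·D / (CL·Css).
τ = 0.84 × 1790 / (15.4 × 29) = 3.367 h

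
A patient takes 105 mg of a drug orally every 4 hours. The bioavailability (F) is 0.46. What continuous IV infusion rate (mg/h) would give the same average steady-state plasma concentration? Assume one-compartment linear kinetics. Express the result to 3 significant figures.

12.1 mg/h

Equivalent systemic input: infusion rate = F·D/τ.
Rate = 0.46 × 105 / 4 = 12.08 mg/h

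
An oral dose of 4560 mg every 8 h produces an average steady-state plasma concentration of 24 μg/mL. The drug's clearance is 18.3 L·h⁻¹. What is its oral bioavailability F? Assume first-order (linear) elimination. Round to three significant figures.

F·D/τ = CL·Css at steady state → F = CL·Css·τ / D.
F = 18.3 × 24 × 8 / 4560 = 0.771

0.771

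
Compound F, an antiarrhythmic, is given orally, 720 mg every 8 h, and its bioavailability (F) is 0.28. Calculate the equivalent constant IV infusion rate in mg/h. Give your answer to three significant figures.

25.2 mg/h

Equivalent systemic input: infusion rate = F·D/τ.
Rate = 0.28 × 720 / 8 = 25.20 mg/h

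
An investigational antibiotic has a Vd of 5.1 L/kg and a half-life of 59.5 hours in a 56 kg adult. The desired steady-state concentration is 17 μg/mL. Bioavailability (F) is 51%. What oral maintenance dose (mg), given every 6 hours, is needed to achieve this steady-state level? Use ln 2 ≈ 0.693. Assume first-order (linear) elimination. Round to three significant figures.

665 mg

Vd = 5.1 L/kg × 56 kg = 285.6 L
CL = ln 2 · Vd / t½ = 0.693 × 285.6 / 59.5 = 3.326 L/h
D = CL × Css × τ / F = 3.326 × 17 × 6 / 0.51 = 665.2 mg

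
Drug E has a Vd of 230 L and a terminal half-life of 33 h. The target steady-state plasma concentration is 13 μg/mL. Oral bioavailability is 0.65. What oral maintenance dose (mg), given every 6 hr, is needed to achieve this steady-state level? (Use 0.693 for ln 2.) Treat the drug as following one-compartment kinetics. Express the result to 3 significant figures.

CL = ln 2 · Vd / t½ = 0.693 × 230.0 / 33 = 4.830 L/h
D = CL × Css × τ / F = 4.830 × 13 × 6 / 0.65 = 579.6 mg

580 mg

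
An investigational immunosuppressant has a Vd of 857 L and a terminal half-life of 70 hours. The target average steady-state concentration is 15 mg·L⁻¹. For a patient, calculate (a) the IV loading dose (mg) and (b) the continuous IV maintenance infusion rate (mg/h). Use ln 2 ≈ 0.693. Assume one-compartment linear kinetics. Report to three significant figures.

(a) 12900 mg; (b) 127 mg/h

LD = Vd × C = 857.0 × 15 = 12860 mg
CL = 0.693 × Vd / t½ = 0.693 × 857.0 / 70 = 8.484 L/h
Infusion rate = CL × Css = 8.484 × 15 = 127.3 mg/h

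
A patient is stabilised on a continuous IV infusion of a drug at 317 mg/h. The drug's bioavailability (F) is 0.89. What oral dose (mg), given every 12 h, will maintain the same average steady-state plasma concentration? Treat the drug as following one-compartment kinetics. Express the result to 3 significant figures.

4270 mg

To maintain the same Css, the systemic dosing rate must be unchanged: F·D/τ = infusion rate.
D = rate × τ / F = 317 × 12 / 0.89 = 4274 mg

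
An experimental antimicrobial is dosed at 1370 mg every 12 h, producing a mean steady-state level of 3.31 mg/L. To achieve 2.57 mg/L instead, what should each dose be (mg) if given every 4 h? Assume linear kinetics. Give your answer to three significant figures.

355 mg

With linear kinetics, Css is proportional to dose rate (D/τ) at fixed clearance.
D₂ = D₁ × (Css,target / Css,current) × (τ₂/τ₁) = 1370 × (2.57/3.31) × (4/12) = 354.6 mg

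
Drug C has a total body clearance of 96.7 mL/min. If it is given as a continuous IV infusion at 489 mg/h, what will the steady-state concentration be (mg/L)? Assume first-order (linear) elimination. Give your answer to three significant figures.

Convert clearance: 96.7 mL/min × 60 min/h ÷ 1000 mL/L = 5.802 L/h
Css = rate / CL = 489 / 5.802 = 84.28 mg/L

84.3 mg/L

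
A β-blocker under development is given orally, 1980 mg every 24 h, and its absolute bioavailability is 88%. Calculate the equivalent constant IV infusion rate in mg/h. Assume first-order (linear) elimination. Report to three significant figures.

72.6 mg/h

Equivalent systemic input: infusion rate = F·D/τ.
Rate = 0.88 × 1980 / 24 = 72.60 mg/h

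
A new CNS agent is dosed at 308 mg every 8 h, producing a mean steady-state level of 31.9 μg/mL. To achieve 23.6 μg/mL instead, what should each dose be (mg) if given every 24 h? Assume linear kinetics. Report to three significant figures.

684 mg

For first-order elimination, Css ∝ F·D/(CL·τ); F and CL are unchanged, so Css ∝ D/τ.
D₂ = D₁ × (Css,target / Css,current) × (τ₂/τ₁) = 308 × (23.6/31.9) × (24/8) = 683.6 mg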